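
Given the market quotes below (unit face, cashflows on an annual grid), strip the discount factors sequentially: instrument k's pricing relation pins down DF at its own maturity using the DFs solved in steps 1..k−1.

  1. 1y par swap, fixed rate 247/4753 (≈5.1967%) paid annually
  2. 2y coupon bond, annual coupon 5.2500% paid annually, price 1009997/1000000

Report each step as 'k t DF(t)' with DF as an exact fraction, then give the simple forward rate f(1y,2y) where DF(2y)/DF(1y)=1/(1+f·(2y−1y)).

step 1 [1y] swap r/1=247/4753: DF=(1 − 247/4753·(0))/(1+247/4753) = 4753/5000 ≈ 0.950600
step 2 [2y] bond c/1=21/400: DF=(1009997/1000000 − 21/400·(0.950600))/(1+21/400) = 4561/5000 ≈ 0.912200

1 1 4753/5000
2 2 4561/5000
f(1y,2y) = ((4753/5000)/(4561/5000) − 1)/(1) = 192/4561 ≈ 4.2096%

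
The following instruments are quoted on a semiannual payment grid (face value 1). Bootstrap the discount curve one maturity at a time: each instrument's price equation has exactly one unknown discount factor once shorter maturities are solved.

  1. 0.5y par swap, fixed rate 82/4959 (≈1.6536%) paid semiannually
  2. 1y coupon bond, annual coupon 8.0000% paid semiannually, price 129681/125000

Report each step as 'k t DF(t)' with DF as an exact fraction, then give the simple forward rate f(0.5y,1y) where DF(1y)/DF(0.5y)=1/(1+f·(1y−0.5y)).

1 1/2 4959/5000
2 1 4797/5000
f(0.5y,1y) = ((4959/5000)/(4797/5000) − 1)/(1/2) = 36/533 ≈ 6.7542%

step 1 [0.5y] swap r/2=41/4959: DF=(1 − 41/4959·(0))/(1+41/4959) = 4959/5000 ≈ 0.991800
step 2 [1y] bond c/2=1/25: DF=(129681/125000 − 1/25·(0.991800))/(1+1/25) = 4797/5000 ≈ 0.959400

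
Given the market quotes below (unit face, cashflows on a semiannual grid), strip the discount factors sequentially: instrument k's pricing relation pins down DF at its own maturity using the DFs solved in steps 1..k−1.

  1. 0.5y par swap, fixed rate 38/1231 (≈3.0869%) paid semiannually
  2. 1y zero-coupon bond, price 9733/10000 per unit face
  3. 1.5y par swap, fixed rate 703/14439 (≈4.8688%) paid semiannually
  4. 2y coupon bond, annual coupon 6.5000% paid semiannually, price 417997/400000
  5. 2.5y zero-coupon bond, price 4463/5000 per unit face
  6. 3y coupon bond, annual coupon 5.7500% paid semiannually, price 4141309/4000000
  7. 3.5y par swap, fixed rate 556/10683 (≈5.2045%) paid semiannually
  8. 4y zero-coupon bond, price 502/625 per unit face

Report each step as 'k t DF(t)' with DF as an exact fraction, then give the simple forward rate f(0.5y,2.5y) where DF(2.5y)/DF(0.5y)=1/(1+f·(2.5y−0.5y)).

step 1 [0.5y] swap r/2=19/1231: DF=(1 − 19/1231·(0))/(1+19/1231) = 1231/1250 ≈ 0.984800
step 2 [1y] zero: DF = P = 9733/10000 ≈ 0.973300
step 3 [1.5y] swap r/2=703/28878: DF=(1 − 703/28878·(0.984800+0.973300))/(1+703/28878) = 9297/10000 ≈ 0.929700
step 4 [2y] bond c/2=13/400: DF=(417997/400000 − 13/400·(0.984800+0.973300+0.929700))/(1+13/400) = 2303/2500 ≈ 0.921200
step 5 [2.5y] zero: DF = P = 4463/5000 ≈ 0.892600
step 6 [3y] bond c/2=23/800: DF=(4141309/4000000 − 23/800·(0.984800+0.973300+0.929700+0.921200+0.892600))/(1+23/800) = 7/8 ≈ 0.875000
step 7 [3.5y] swap r/2=278/10683: DF=(1 − 278/10683·(0.984800+0.973300+0.929700+0.921200+0.892600+0.875000))/(1+278/10683) = 2083/2500 ≈ 0.833200
step 8 [4y] zero: DF = P = 502/625 ≈ 0.803200

1 1/2 1231/1250
2 1 9733/10000
3 3/2 9297/10000
4 2 2303/2500
5 5/2 4463/5000
6 3 7/8
7 7/2 2083/2500
8 4 502/625
f(0.5y,2.5y) = ((1231/1250)/(4463/5000) − 1)/(2) = 461/8926 ≈ 5.1647%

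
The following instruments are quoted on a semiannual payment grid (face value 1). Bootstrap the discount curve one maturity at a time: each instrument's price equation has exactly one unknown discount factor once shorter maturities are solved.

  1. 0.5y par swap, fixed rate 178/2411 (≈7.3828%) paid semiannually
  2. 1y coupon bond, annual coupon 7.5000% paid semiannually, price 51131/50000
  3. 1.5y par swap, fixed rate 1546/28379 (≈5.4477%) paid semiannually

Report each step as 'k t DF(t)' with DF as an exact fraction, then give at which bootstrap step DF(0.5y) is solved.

step 1 [0.5y] swap r/2=89/2411: DF=(1 − 89/2411·(0))/(1+89/2411) = 2411/2500 ≈ 0.964400
step 2 [1y] bond c/2=3/80: DF=(51131/50000 − 3/80·(0.964400))/(1+3/80) = 2377/2500 ≈ 0.950800
step 3 [1.5y] swap r/2=773/28379: DF=(1 − 773/28379·(0.964400+0.950800))/(1+773/28379) = 9227/10000 ≈ 0.922700

1 1/2 2411/2500
2 1 2377/2500
3 3/2 9227/10000
DF(0.5y) is solved at step 1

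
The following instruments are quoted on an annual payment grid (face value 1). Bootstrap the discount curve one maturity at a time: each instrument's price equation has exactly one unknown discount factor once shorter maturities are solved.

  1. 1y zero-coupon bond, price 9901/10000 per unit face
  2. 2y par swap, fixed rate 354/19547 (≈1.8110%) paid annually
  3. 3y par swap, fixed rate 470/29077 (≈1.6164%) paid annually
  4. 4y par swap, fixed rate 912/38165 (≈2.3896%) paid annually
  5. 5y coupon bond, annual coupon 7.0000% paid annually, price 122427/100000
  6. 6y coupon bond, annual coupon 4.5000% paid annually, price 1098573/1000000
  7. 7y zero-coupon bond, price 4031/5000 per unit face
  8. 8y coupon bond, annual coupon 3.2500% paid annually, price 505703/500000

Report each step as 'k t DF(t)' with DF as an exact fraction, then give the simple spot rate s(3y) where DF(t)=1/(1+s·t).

1 1 9901/10000
2 2 4823/5000
3 3 953/1000
4 4 568/625
5 5 1789/2000
6 6 2121/2500
7 7 4031/5000
8 8 487/625
s(3y) = (1/(953/1000) − 1)/(3) = 47/2859 ≈ 1.6439%

step 1 [1y] zero: DF = P = 9901/10000 ≈ 0.990100
step 2 [2y] swap r/1=354/19547: DF=(1 − 354/19547·(0.990100))/(1+354/19547) = 4823/5000 ≈ 0.964600
step 3 [3y] swap r/1=470/29077: DF=(1 − 470/29077·(0.990100+0.964600))/(1+470/29077) = 953/1000 ≈ 0.953000
step 4 [4y] swap r/1=912/38165: DF=(1 − 912/38165·(0.990100+0.964600+0.953000))/(1+912/38165) = 568/625 ≈ 0.908800
step 5 [5y] bond c/1=7/100: DF=(122427/100000 − 7/100·(0.990100+0.964600+0.953000+0.908800))/(1+7/100) = 1789/2000 ≈ 0.894500
step 6 [6y] bond c/1=9/200: DF=(1098573/1000000 − 9/200·(0.990100+0.964600+0.953000+0.908800+0.894500))/(1+9/200) = 2121/2500 ≈ 0.848400
step 7 [7y] zero: DF = P = 4031/5000 ≈ 0.806200
step 8 [8y] bond c/1=13/400: DF=(505703/500000 − 13/400·(0.990100+0.964600+0.953000+0.908800+0.894500+0.848400+0.806200))/(1+13/400) = 487/625 ≈ 0.779200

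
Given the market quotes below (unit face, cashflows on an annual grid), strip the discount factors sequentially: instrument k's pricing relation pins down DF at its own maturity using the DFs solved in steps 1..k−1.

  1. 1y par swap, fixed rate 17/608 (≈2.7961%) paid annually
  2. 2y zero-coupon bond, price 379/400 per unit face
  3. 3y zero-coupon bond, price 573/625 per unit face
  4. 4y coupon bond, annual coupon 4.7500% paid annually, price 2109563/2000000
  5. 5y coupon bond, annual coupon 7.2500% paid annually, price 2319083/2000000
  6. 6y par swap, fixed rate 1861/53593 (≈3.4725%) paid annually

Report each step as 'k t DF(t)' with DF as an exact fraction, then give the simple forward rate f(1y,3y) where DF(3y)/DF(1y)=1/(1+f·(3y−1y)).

step 1 [1y] swap r/1=17/608: DF=(1 − 17/608·(0))/(1+17/608) = 608/625 ≈ 0.972800
step 2 [2y] zero: DF = P = 379/400 ≈ 0.947500
step 3 [3y] zero: DF = P = 573/625 ≈ 0.916800
step 4 [4y] bond c/1=19/400: DF=(2109563/2000000 − 19/400·(0.972800+0.947500+0.916800))/(1+19/400) = 8783/10000 ≈ 0.878300
step 5 [5y] bond c/1=29/400: DF=(2319083/2000000 − 29/400·(0.972800+0.947500+0.916800+0.878300))/(1+29/400) = 83/100 ≈ 0.830000
step 6 [6y] swap r/1=1861/53593: DF=(1 − 1861/53593·(0.972800+0.947500+0.916800+0.878300+0.830000))/(1+1861/53593) = 8139/10000 ≈ 0.813900

1 1 608/625
2 2 379/400
3 3 573/625
4 4 8783/10000
5 5 83/100
6 6 8139/10000
f(1y,3y) = ((608/625)/(573/625) − 1)/(2) = 35/1146 ≈ 3.0541%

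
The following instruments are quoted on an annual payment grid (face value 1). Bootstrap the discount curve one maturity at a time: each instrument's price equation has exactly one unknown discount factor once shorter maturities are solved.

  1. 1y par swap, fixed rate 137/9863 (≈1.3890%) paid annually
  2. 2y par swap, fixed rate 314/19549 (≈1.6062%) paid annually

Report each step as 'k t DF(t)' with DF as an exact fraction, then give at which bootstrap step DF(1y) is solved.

1 1 9863/10000
2 2 4843/5000
DF(1y) is solved at step 1

step 1 [1y] swap r/1=137/9863: DF=(1 − 137/9863·(0))/(1+137/9863) = 9863/10000 ≈ 0.986300
step 2 [2y] swap r/1=314/19549: DF=(1 − 314/19549·(0.986300))/(1+314/19549) = 4843/5000 ≈ 0.968600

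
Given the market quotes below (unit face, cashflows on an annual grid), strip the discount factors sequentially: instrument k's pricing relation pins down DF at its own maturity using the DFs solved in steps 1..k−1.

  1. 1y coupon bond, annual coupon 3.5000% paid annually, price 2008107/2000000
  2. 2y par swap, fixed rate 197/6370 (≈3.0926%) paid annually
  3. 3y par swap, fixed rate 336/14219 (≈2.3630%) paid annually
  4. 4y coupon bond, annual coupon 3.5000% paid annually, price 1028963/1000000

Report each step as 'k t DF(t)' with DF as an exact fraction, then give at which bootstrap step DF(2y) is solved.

step 1 [1y] bond c/1=7/200: DF=(2008107/2000000 − 7/200·(0))/(1+7/200) = 9701/10000 ≈ 0.970100
step 2 [2y] swap r/1=197/6370: DF=(1 − 197/6370·(0.970100))/(1+197/6370) = 9409/10000 ≈ 0.940900
step 3 [3y] swap r/1=336/14219: DF=(1 − 336/14219·(0.970100+0.940900))/(1+336/14219) = 583/625 ≈ 0.932800
step 4 [4y] bond c/1=7/200: DF=(1028963/1000000 − 7/200·(0.970100+0.940900+0.932800))/(1+7/200) = 449/500 ≈ 0.898000

1 1 9701/10000
2 2 9409/10000
3 3 583/625
4 4 449/500
DF(2y) is solved at step 2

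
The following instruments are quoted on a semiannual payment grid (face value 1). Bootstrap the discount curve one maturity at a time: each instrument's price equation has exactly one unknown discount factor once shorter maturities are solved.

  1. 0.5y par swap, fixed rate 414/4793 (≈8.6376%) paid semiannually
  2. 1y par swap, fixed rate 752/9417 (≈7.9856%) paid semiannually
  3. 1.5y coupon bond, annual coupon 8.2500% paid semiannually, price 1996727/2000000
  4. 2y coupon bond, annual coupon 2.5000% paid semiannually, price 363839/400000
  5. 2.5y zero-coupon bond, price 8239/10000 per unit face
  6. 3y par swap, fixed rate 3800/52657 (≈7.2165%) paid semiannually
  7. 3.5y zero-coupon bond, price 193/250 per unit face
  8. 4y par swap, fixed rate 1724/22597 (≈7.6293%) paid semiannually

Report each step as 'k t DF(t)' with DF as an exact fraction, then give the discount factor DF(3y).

1 1/2 4793/5000
2 1 578/625
3 3/2 4421/5000
4 2 4321/5000
5 5/2 8239/10000
6 3 81/100
7 7/2 193/250
8 4 3707/5000
DF(3y) = 81/100 ≈ 0.810000

step 1 [0.5y] swap r/2=207/4793: DF=(1 − 207/4793·(0))/(1+207/4793) = 4793/5000 ≈ 0.958600
step 2 [1y] swap r/2=376/9417: DF=(1 − 376/9417·(0.958600))/(1+376/9417) = 578/625 ≈ 0.924800
step 3 [1.5y] bond c/2=33/800: DF=(1996727/2000000 − 33/800·(0.958600+0.924800))/(1+33/800) = 4421/5000 ≈ 0.884200
step 4 [2y] bond c/2=1/80: DF=(363839/400000 − 1/80·(0.958600+0.924800+0.884200))/(1+1/80) = 4321/5000 ≈ 0.864200
step 5 [2.5y] zero: DF = P = 8239/10000 ≈ 0.823900
step 6 [3y] swap r/2=1900/52657: DF=(1 − 1900/52657·(0.958600+0.924800+0.884200+0.864200+0.823900))/(1+1900/52657) = 81/100 ≈ 0.810000
step 7 [3.5y] zero: DF = P = 193/250 ≈ 0.772000
step 8 [4y] swap r/2=862/22597: DF=(1 − 862/22597·(0.958600+0.924800+0.884200+0.864200+0.823900+0.810000+0.772000))/(1+862/22597) = 3707/5000 ≈ 0.741400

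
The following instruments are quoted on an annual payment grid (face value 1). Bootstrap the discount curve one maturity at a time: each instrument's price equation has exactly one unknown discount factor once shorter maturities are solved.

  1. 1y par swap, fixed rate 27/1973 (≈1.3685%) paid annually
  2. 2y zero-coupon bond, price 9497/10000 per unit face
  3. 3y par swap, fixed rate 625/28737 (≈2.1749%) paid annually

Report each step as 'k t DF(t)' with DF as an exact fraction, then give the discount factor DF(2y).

1 1 1973/2000
2 2 9497/10000
3 3 15/16
DF(2y) = 9497/10000 ≈ 0.949700

step 1 [1y] swap r/1=27/1973: DF=(1 − 27/1973·(0))/(1+27/1973) = 1973/2000 ≈ 0.986500
step 2 [2y] zero: DF = P = 9497/10000 ≈ 0.949700
step 3 [3y] swap r/1=625/28737: DF=(1 − 625/28737·(0.986500+0.949700))/(1+625/28737) = 15/16 ≈ 0.937500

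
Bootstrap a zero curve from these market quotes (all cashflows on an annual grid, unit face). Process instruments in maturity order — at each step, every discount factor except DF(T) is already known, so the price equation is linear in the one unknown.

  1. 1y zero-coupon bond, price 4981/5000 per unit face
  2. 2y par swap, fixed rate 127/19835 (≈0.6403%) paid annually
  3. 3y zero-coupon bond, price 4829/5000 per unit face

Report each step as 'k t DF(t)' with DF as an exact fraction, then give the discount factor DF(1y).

step 1 [1y] zero: DF = P = 4981/5000 ≈ 0.996200
step 2 [2y] swap r/1=127/19835: DF=(1 − 127/19835·(0.996200))/(1+127/19835) = 9873/10000 ≈ 0.987300
step 3 [3y] zero: DF = P = 4829/5000 ≈ 0.965800

1 1 4981/5000
2 2 9873/10000
3 3 4829/5000
DF(1y) = 4981/5000 ≈ 0.996200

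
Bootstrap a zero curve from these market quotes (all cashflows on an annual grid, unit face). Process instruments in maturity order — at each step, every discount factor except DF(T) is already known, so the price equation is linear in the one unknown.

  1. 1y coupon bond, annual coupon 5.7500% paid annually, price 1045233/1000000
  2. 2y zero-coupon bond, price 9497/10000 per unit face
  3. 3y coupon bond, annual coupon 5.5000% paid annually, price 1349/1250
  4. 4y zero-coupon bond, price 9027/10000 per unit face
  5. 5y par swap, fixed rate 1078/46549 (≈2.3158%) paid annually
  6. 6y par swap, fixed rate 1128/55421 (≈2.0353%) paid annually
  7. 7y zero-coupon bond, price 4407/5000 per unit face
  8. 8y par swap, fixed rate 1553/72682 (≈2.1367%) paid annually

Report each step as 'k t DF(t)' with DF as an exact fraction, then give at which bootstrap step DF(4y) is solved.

step 1 [1y] bond c/1=23/400: DF=(1045233/1000000 − 23/400·(0))/(1+23/400) = 2471/2500 ≈ 0.988400
step 2 [2y] zero: DF = P = 9497/10000 ≈ 0.949700
step 3 [3y] bond c/1=11/200: DF=(1349/1250 − 11/200·(0.988400+0.949700))/(1+11/200) = 9219/10000 ≈ 0.921900
step 4 [4y] zero: DF = P = 9027/10000 ≈ 0.902700
step 5 [5y] swap r/1=1078/46549: DF=(1 − 1078/46549·(0.988400+0.949700+0.921900+0.902700))/(1+1078/46549) = 4461/5000 ≈ 0.892200
step 6 [6y] swap r/1=1128/55421: DF=(1 − 1128/55421·(0.988400+0.949700+0.921900+0.902700+0.892200))/(1+1128/55421) = 1109/1250 ≈ 0.887200
step 7 [7y] zero: DF = P = 4407/5000 ≈ 0.881400
step 8 [8y] swap r/1=1553/72682: DF=(1 − 1553/72682·(0.988400+0.949700+0.921900+0.902700+0.892200+0.887200+0.881400))/(1+1553/72682) = 8447/10000 ≈ 0.844700

1 1 2471/2500
2 2 9497/10000
3 3 9219/10000
4 4 9027/10000
5 5 4461/5000
6 6 1109/1250
7 7 4407/5000
8 8 8447/10000
DF(4y) is solved at step 4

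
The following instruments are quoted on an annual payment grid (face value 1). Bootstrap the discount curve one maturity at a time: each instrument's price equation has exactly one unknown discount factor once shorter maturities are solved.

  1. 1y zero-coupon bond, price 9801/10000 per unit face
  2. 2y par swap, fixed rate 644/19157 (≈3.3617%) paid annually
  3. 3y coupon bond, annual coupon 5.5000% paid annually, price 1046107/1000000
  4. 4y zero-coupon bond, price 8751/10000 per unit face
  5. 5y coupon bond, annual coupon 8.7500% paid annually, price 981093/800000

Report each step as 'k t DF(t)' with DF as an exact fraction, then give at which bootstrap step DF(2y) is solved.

step 1 [1y] zero: DF = P = 9801/10000 ≈ 0.980100
step 2 [2y] swap r/1=644/19157: DF=(1 − 644/19157·(0.980100))/(1+644/19157) = 2339/2500 ≈ 0.935600
step 3 [3y] bond c/1=11/200: DF=(1046107/1000000 − 11/200·(0.980100+0.935600))/(1+11/200) = 8917/10000 ≈ 0.891700
step 4 [4y] zero: DF = P = 8751/10000 ≈ 0.875100
step 5 [5y] bond c/1=7/80: DF=(981093/800000 − 7/80·(0.980100+0.935600+0.891700+0.875100))/(1+7/80) = 4157/5000 ≈ 0.831400

1 1 9801/10000
2 2 2339/2500
3 3 8917/10000
4 4 8751/10000
5 5 4157/5000
DF(2y) is solved at step 2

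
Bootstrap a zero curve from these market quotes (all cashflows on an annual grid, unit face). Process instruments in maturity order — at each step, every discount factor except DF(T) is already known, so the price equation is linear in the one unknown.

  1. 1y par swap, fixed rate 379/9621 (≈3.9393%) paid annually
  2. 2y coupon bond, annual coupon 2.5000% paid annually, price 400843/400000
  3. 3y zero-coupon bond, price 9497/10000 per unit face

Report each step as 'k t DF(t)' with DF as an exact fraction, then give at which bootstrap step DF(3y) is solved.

1 1 9621/10000
2 2 4771/5000
3 3 9497/10000
DF(3y) is solved at step 3

step 1 [1y] swap r/1=379/9621: DF=(1 − 379/9621·(0))/(1+379/9621) = 9621/10000 ≈ 0.962100
step 2 [2y] bond c/1=1/40: DF=(400843/400000 − 1/40·(0.962100))/(1+1/40) = 4771/5000 ≈ 0.954200
step 3 [3y] zero: DF = P = 9497/10000 ≈ 0.949700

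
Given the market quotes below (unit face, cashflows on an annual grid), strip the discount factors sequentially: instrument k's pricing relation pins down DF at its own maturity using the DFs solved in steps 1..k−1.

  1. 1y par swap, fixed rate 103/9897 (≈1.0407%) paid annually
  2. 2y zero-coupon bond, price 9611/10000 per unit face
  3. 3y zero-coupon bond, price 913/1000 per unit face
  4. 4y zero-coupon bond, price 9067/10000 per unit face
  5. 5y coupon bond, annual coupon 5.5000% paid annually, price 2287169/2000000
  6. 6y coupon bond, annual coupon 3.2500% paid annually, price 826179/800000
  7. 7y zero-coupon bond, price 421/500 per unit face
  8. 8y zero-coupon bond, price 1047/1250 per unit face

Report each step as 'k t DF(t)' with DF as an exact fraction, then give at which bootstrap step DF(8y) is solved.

step 1 [1y] swap r/1=103/9897: DF=(1 − 103/9897·(0))/(1+103/9897) = 9897/10000 ≈ 0.989700
step 2 [2y] zero: DF = P = 9611/10000 ≈ 0.961100
step 3 [3y] zero: DF = P = 913/1000 ≈ 0.913000
step 4 [4y] zero: DF = P = 9067/10000 ≈ 0.906700
step 5 [5y] bond c/1=11/200: DF=(2287169/2000000 − 11/200·(0.989700+0.961100+0.913000+0.906700))/(1+11/200) = 4437/5000 ≈ 0.887400
step 6 [6y] bond c/1=13/400: DF=(826179/800000 − 13/400·(0.989700+0.961100+0.913000+0.906700+0.887400))/(1+13/400) = 1067/1250 ≈ 0.853600
step 7 [7y] zero: DF = P = 421/500 ≈ 0.842000
step 8 [8y] zero: DF = P = 1047/1250 ≈ 0.837600

1 1 9897/10000
2 2 9611/10000
3 3 913/1000
4 4 9067/10000
5 5 4437/5000
6 6 1067/1250
7 7 421/500
8 8 1047/1250
DF(8y) is solved at step 8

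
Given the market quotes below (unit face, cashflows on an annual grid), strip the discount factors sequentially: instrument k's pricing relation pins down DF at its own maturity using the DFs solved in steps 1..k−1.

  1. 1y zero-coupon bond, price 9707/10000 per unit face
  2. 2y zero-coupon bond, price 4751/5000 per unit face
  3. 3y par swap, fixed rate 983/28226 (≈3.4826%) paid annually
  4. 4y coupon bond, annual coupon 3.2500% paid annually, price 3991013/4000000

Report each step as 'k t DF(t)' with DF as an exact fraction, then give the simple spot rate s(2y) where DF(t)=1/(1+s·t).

1 1 9707/10000
2 2 4751/5000
3 3 9017/10000
4 4 351/400
s(2y) = (1/(4751/5000) − 1)/(2) = 249/9502 ≈ 2.6205%

step 1 [1y] zero: DF = P = 9707/10000 ≈ 0.970700
step 2 [2y] zero: DF = P = 4751/5000 ≈ 0.950200
step 3 [3y] swap r/1=983/28226: DF=(1 − 983/28226·(0.970700+0.950200))/(1+983/28226) = 9017/10000 ≈ 0.901700
step 4 [4y] bond c/1=13/400: DF=(3991013/4000000 − 13/400·(0.970700+0.950200+0.901700))/(1+13/400) = 351/400 ≈ 0.877500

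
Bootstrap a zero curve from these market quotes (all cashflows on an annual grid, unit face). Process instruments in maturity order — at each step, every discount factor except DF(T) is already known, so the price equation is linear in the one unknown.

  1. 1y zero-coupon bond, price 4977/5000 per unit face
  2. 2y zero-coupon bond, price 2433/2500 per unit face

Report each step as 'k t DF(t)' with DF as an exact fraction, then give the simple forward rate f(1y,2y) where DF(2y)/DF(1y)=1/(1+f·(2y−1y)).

1 1 4977/5000
2 2 2433/2500
f(1y,2y) = ((4977/5000)/(2433/2500) − 1)/(1) = 37/1622 ≈ 2.2811%

step 1 [1y] zero: DF = P = 4977/5000 ≈ 0.995400
step 2 [2y] zero: DF = P = 2433/2500 ≈ 0.973200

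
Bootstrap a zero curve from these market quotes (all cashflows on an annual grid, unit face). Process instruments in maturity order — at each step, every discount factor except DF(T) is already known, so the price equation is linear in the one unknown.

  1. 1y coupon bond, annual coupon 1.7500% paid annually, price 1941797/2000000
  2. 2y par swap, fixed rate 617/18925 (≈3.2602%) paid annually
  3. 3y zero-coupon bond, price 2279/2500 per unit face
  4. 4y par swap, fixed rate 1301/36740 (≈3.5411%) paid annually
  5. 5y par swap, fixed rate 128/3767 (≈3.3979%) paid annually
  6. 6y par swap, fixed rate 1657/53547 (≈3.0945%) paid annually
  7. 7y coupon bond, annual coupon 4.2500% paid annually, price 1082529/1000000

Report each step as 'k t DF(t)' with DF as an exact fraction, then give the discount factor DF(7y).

1 1 4771/5000
2 2 9383/10000
3 3 2279/2500
4 4 8699/10000
5 5 529/625
6 6 8343/10000
7 7 8201/10000
DF(7y) = 8201/10000 ≈ 0.820100

step 1 [1y] bond c/1=7/400: DF=(1941797/2000000 − 7/400·(0))/(1+7/400) = 4771/5000 ≈ 0.954200
step 2 [2y] swap r/1=617/18925: DF=(1 − 617/18925·(0.954200))/(1+617/18925) = 9383/10000 ≈ 0.938300
step 3 [3y] zero: DF = P = 2279/2500 ≈ 0.911600
step 4 [4y] swap r/1=1301/36740: DF=(1 − 1301/36740·(0.954200+0.938300+0.911600))/(1+1301/36740) = 8699/10000 ≈ 0.869900
step 5 [5y] swap r/1=128/3767: DF=(1 − 128/3767·(0.954200+0.938300+0.911600+0.869900))/(1+128/3767) = 529/625 ≈ 0.846400
step 6 [6y] swap r/1=1657/53547: DF=(1 − 1657/53547·(0.954200+0.938300+0.911600+0.869900+0.846400))/(1+1657/53547) = 8343/10000 ≈ 0.834300
step 7 [7y] bond c/1=17/400: DF=(1082529/1000000 − 17/400·(0.954200+0.938300+0.911600+0.869900+0.846400+0.834300))/(1+17/400) = 8201/10000 ≈ 0.820100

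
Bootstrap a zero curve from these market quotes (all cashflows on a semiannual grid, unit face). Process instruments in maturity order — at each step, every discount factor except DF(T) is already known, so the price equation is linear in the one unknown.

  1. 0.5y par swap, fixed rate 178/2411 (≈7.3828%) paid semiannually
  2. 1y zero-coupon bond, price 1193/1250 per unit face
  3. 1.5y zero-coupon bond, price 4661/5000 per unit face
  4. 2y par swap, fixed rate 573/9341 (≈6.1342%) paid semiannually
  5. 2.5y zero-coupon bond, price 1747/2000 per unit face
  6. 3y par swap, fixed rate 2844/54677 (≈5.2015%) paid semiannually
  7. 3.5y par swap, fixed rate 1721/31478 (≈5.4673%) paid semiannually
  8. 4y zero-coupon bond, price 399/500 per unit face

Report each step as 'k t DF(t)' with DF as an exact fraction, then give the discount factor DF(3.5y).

step 1 [0.5y] swap r/2=89/2411: DF=(1 − 89/2411·(0))/(1+89/2411) = 2411/2500 ≈ 0.964400
step 2 [1y] zero: DF = P = 1193/1250 ≈ 0.954400
step 3 [1.5y] zero: DF = P = 4661/5000 ≈ 0.932200
step 4 [2y] swap r/2=573/18682: DF=(1 − 573/18682·(0.964400+0.954400+0.932200))/(1+573/18682) = 4427/5000 ≈ 0.885400
step 5 [2.5y] zero: DF = P = 1747/2000 ≈ 0.873500
step 6 [3y] swap r/2=1422/54677: DF=(1 − 1422/54677·(0.964400+0.954400+0.932200+0.885400+0.873500))/(1+1422/54677) = 4289/5000 ≈ 0.857800
step 7 [3.5y] swap r/2=1721/62956: DF=(1 − 1721/62956·(0.964400+0.954400+0.932200+0.885400+0.873500+0.857800))/(1+1721/62956) = 8279/10000 ≈ 0.827900
step 8 [4y] zero: DF = P = 399/500 ≈ 0.798000

1 1/2 2411/2500
2 1 1193/1250
3 3/2 4661/5000
4 2 4427/5000
5 5/2 1747/2000
6 3 4289/5000
7 7/2 8279/10000
8 4 399/500
DF(3.5y) = 8279/10000 ≈ 0.827900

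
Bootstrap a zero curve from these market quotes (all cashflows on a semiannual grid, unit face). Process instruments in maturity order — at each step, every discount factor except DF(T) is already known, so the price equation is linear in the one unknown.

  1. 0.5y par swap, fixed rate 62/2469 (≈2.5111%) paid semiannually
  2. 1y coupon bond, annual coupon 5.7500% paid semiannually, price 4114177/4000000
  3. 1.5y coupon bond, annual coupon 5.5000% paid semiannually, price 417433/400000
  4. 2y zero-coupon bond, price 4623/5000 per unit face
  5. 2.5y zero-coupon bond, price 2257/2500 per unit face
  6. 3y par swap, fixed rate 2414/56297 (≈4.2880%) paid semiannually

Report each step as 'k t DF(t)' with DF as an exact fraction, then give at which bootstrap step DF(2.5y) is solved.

step 1 [0.5y] swap r/2=31/2469: DF=(1 − 31/2469·(0))/(1+31/2469) = 2469/2500 ≈ 0.987600
step 2 [1y] bond c/2=23/800: DF=(4114177/4000000 − 23/800·(0.987600))/(1+23/800) = 4861/5000 ≈ 0.972200
step 3 [1.5y] bond c/2=11/400: DF=(417433/400000 − 11/400·(0.987600+0.972200))/(1+11/400) = 602/625 ≈ 0.963200
step 4 [2y] zero: DF = P = 4623/5000 ≈ 0.924600
step 5 [2.5y] zero: DF = P = 2257/2500 ≈ 0.902800
step 6 [3y] swap r/2=1207/56297: DF=(1 − 1207/56297·(0.987600+0.972200+0.963200+0.924600+0.902800))/(1+1207/56297) = 8793/10000 ≈ 0.879300

1 1/2 2469/2500
2 1 4861/5000
3 3/2 602/625
4 2 4623/5000
5 5/2 2257/2500
6 3 8793/10000
DF(2.5y) is solved at step 5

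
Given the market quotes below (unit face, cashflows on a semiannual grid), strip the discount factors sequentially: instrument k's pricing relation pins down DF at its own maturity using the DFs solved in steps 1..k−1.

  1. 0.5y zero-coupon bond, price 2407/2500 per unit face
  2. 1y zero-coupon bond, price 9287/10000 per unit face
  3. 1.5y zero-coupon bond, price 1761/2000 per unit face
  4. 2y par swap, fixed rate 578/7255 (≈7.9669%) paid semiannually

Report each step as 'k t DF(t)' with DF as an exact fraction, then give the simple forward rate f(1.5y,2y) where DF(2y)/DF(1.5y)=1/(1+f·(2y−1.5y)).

1 1/2 2407/2500
2 1 9287/10000
3 3/2 1761/2000
4 2 1711/2000
f(1.5y,2y) = ((1761/2000)/(1711/2000) − 1)/(1/2) = 100/1711 ≈ 5.8445%

step 1 [0.5y] zero: DF = P = 2407/2500 ≈ 0.962800
step 2 [1y] zero: DF = P = 9287/10000 ≈ 0.928700
step 3 [1.5y] zero: DF = P = 1761/2000 ≈ 0.880500
step 4 [2y] swap r/2=289/7255: DF=(1 − 289/7255·(0.962800+0.928700+0.880500))/(1+289/7255) = 1711/2000 ≈ 0.855500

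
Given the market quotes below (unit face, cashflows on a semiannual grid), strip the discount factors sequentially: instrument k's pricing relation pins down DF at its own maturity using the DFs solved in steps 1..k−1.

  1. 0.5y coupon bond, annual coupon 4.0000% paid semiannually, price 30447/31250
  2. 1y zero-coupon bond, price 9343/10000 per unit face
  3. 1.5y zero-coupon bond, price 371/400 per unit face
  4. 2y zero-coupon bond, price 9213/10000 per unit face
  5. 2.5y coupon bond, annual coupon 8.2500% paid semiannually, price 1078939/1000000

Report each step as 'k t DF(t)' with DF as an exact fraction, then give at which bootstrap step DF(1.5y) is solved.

1 1/2 597/625
2 1 9343/10000
3 3/2 371/400
4 2 9213/10000
5 5/2 8881/10000
DF(1.5y) is solved at step 3

step 1 [0.5y] bond c/2=1/50: DF=(30447/31250 − 1/50·(0))/(1+1/50) = 597/625 ≈ 0.955200
step 2 [1y] zero: DF = P = 9343/10000 ≈ 0.934300
step 3 [1.5y] zero: DF = P = 371/400 ≈ 0.927500
step 4 [2y] zero: DF = P = 9213/10000 ≈ 0.921300
step 5 [2.5y] bond c/2=33/800: DF=(1078939/1000000 − 33/800·(0.955200+0.934300+0.927500+0.921300))/(1+33/800) = 8881/10000 ≈ 0.888100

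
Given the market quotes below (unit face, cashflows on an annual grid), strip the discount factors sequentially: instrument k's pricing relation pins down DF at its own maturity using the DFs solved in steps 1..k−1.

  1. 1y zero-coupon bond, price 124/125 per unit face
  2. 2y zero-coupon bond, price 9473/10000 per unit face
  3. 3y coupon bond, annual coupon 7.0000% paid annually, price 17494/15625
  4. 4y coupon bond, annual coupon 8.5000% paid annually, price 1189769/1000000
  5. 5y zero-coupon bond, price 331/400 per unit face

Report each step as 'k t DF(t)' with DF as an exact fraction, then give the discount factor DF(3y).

1 1 124/125
2 2 9473/10000
3 3 1839/2000
4 4 4363/5000
5 5 331/400
DF(3y) = 1839/2000 ≈ 0.919500

step 1 [1y] zero: DF = P = 124/125 ≈ 0.992000
step 2 [2y] zero: DF = P = 9473/10000 ≈ 0.947300
step 3 [3y] bond c/1=7/100: DF=(17494/15625 − 7/100·(0.992000+0.947300))/(1+7/100) = 1839/2000 ≈ 0.919500
step 4 [4y] bond c/1=17/200: DF=(1189769/1000000 − 17/200·(0.992000+0.947300+0.919500))/(1+17/200) = 4363/5000 ≈ 0.872600
step 5 [5y] zero: DF = P = 331/400 ≈ 0.827500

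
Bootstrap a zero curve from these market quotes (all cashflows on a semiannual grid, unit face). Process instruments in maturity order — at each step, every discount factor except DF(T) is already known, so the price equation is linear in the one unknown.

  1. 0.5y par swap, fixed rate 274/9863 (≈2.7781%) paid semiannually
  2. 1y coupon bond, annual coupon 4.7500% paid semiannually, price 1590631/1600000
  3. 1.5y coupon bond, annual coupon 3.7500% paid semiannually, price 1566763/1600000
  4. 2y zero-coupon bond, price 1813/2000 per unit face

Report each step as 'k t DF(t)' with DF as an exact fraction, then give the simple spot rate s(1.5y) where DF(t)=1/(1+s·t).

1 1/2 9863/10000
2 1 4741/5000
3 3/2 1157/1250
4 2 1813/2000
s(1.5y) = (1/(1157/1250) − 1)/(3/2) = 62/1157 ≈ 5.3587%

step 1 [0.5y] swap r/2=137/9863: DF=(1 − 137/9863·(0))/(1+137/9863) = 9863/10000 ≈ 0.986300
step 2 [1y] bond c/2=19/800: DF=(1590631/1600000 − 19/800·(0.986300))/(1+19/800) = 4741/5000 ≈ 0.948200
step 3 [1.5y] bond c/2=3/160: DF=(1566763/1600000 − 3/160·(0.986300+0.948200))/(1+3/160) = 1157/1250 ≈ 0.925600
step 4 [2y] zero: DF = P = 1813/2000 ≈ 0.906500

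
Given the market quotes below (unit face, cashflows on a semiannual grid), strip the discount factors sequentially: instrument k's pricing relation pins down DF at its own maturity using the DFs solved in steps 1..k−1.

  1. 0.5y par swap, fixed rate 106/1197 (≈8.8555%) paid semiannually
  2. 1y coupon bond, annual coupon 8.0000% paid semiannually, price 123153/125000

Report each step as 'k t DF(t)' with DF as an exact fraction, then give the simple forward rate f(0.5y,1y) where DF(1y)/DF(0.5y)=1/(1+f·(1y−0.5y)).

1 1/2 1197/1250
2 1 1821/2000
f(0.5y,1y) = ((1197/1250)/(1821/2000) − 1)/(1/2) = 314/3035 ≈ 10.3460%

step 1 [0.5y] swap r/2=53/1197: DF=(1 − 53/1197·(0))/(1+53/1197) = 1197/1250 ≈ 0.957600
step 2 [1y] bond c/2=1/25: DF=(123153/125000 − 1/25·(0.957600))/(1+1/25) = 1821/2000 ≈ 0.910500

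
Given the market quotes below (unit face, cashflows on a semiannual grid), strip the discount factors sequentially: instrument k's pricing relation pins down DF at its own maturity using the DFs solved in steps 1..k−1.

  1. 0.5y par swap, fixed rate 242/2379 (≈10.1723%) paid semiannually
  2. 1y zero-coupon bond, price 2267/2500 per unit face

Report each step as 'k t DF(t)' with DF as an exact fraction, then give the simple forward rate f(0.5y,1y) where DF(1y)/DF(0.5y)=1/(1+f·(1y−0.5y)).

step 1 [0.5y] swap r/2=121/2379: DF=(1 − 121/2379·(0))/(1+121/2379) = 2379/2500 ≈ 0.951600
step 2 [1y] zero: DF = P = 2267/2500 ≈ 0.906800

1 1/2 2379/2500
2 1 2267/2500
f(0.5y,1y) = ((2379/2500)/(2267/2500) − 1)/(1/2) = 224/2267 ≈ 9.8809%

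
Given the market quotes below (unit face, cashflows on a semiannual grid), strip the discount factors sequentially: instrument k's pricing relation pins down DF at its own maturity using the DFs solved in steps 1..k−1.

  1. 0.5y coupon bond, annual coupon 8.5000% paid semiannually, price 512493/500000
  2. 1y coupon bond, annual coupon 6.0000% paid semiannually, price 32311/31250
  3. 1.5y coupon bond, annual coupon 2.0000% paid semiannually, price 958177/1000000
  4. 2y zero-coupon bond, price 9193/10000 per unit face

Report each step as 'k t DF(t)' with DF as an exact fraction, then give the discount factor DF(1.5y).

step 1 [0.5y] bond c/2=17/400: DF=(512493/500000 − 17/400·(0))/(1+17/400) = 1229/1250 ≈ 0.983200
step 2 [1y] bond c/2=3/100: DF=(32311/31250 − 3/100·(0.983200))/(1+3/100) = 1219/1250 ≈ 0.975200
step 3 [1.5y] bond c/2=1/100: DF=(958177/1000000 − 1/100·(0.983200+0.975200))/(1+1/100) = 9293/10000 ≈ 0.929300
step 4 [2y] zero: DF = P = 9193/10000 ≈ 0.919300

1 1/2 1229/1250
2 1 1219/1250
3 3/2 9293/10000
4 2 9193/10000
DF(1.5y) = 9293/10000 ≈ 0.929300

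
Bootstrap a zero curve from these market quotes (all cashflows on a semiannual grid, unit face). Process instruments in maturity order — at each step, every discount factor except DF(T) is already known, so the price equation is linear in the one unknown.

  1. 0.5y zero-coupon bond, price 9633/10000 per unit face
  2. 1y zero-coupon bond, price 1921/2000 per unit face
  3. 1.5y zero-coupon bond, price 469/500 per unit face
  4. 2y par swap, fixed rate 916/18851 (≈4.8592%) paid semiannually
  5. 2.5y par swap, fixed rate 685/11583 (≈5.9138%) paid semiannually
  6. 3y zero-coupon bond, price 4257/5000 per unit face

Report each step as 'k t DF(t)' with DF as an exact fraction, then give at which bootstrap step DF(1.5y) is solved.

step 1 [0.5y] zero: DF = P = 9633/10000 ≈ 0.963300
step 2 [1y] zero: DF = P = 1921/2000 ≈ 0.960500
step 3 [1.5y] zero: DF = P = 469/500 ≈ 0.938000
step 4 [2y] swap r/2=458/18851: DF=(1 − 458/18851·(0.963300+0.960500+0.938000))/(1+458/18851) = 2271/2500 ≈ 0.908400
step 5 [2.5y] swap r/2=685/23166: DF=(1 − 685/23166·(0.963300+0.960500+0.938000+0.908400))/(1+685/23166) = 863/1000 ≈ 0.863000
step 6 [3y] zero: DF = P = 4257/5000 ≈ 0.851400

1 1/2 9633/10000
2 1 1921/2000
3 3/2 469/500
4 2 2271/2500
5 5/2 863/1000
6 3 4257/5000
DF(1.5y) is solved at step 3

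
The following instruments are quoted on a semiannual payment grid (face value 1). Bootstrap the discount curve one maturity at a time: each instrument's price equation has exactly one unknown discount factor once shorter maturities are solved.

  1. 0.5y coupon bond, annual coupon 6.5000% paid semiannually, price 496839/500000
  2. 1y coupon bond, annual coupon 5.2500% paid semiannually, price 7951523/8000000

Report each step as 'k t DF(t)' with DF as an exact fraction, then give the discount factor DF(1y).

step 1 [0.5y] bond c/2=13/400: DF=(496839/500000 − 13/400·(0))/(1+13/400) = 1203/1250 ≈ 0.962400
step 2 [1y] bond c/2=21/800: DF=(7951523/8000000 − 21/800·(0.962400))/(1+21/800) = 9439/10000 ≈ 0.943900

1 1/2 1203/1250
2 1 9439/10000
DF(1y) = 9439/10000 ≈ 0.943900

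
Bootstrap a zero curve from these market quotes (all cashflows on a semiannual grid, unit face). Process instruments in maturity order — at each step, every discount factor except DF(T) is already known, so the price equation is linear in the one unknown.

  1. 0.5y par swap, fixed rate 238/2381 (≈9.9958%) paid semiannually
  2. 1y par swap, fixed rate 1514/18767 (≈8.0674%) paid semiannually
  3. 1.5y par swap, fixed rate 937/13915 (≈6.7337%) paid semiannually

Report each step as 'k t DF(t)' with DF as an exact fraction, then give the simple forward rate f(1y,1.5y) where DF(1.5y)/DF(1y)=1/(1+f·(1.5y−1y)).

1 1/2 2381/2500
2 1 9243/10000
3 3/2 9063/10000
f(1y,1.5y) = ((9243/10000)/(9063/10000) − 1)/(1/2) = 40/1007 ≈ 3.9722%

step 1 [0.5y] swap r/2=119/2381: DF=(1 − 119/2381·(0))/(1+119/2381) = 2381/2500 ≈ 0.952400
step 2 [1y] swap r/2=757/18767: DF=(1 − 757/18767·(0.952400))/(1+757/18767) = 9243/10000 ≈ 0.924300
step 3 [1.5y] swap r/2=937/27830: DF=(1 − 937/27830·(0.952400+0.924300))/(1+937/27830) = 9063/10000 ≈ 0.906300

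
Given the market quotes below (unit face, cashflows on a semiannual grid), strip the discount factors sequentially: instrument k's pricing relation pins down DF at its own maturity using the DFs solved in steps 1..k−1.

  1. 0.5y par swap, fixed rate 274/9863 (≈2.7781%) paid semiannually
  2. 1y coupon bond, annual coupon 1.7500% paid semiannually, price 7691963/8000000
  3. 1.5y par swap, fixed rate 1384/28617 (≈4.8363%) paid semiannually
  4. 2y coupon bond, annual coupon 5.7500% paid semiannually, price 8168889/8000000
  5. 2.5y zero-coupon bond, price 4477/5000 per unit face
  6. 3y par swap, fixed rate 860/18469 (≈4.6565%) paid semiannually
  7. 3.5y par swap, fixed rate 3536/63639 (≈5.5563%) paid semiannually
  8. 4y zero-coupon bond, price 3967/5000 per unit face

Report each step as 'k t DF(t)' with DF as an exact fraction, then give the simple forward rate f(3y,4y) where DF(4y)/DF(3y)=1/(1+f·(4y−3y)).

1 1/2 9863/10000
2 1 4723/5000
3 3/2 2327/2500
4 2 4563/5000
5 5/2 4477/5000
6 3 871/1000
7 7/2 1029/1250
8 4 3967/5000
f(3y,4y) = ((871/1000)/(3967/5000) − 1)/(1) = 388/3967 ≈ 9.7807%

step 1 [0.5y] swap r/2=137/9863: DF=(1 − 137/9863·(0))/(1+137/9863) = 9863/10000 ≈ 0.986300
step 2 [1y] bond c/2=7/800: DF=(7691963/8000000 − 7/800·(0.986300))/(1+7/800) = 4723/5000 ≈ 0.944600
step 3 [1.5y] swap r/2=692/28617: DF=(1 − 692/28617·(0.986300+0.944600))/(1+692/28617) = 2327/2500 ≈ 0.930800
step 4 [2y] bond c/2=23/800: DF=(8168889/8000000 − 23/800·(0.986300+0.944600+0.930800))/(1+23/800) = 4563/5000 ≈ 0.912600
step 5 [2.5y] zero: DF = P = 4477/5000 ≈ 0.895400
step 6 [3y] swap r/2=430/18469: DF=(1 − 430/18469·(0.986300+0.944600+0.930800+0.912600+0.895400))/(1+430/18469) = 871/1000 ≈ 0.871000
step 7 [3.5y] swap r/2=1768/63639: DF=(1 − 1768/63639·(0.986300+0.944600+0.930800+0.912600+0.895400+0.871000))/(1+1768/63639) = 1029/1250 ≈ 0.823200
step 8 [4y] zero: DF = P = 3967/5000 ≈ 0.793400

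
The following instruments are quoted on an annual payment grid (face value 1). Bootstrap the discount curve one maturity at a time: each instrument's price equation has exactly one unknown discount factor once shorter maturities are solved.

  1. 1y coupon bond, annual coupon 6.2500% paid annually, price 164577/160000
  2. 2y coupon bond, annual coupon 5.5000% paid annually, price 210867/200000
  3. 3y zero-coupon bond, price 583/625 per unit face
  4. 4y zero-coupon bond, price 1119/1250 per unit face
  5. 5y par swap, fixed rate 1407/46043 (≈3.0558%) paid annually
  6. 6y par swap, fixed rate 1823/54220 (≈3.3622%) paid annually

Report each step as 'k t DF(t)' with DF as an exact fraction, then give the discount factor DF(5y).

step 1 [1y] bond c/1=1/16: DF=(164577/160000 − 1/16·(0))/(1+1/16) = 9681/10000 ≈ 0.968100
step 2 [2y] bond c/1=11/200: DF=(210867/200000 − 11/200·(0.968100))/(1+11/200) = 9489/10000 ≈ 0.948900
step 3 [3y] zero: DF = P = 583/625 ≈ 0.932800
step 4 [4y] zero: DF = P = 1119/1250 ≈ 0.895200
step 5 [5y] swap r/1=1407/46043: DF=(1 − 1407/46043·(0.968100+0.948900+0.932800+0.895200))/(1+1407/46043) = 8593/10000 ≈ 0.859300
step 6 [6y] swap r/1=1823/54220: DF=(1 − 1823/54220·(0.968100+0.948900+0.932800+0.895200+0.859300))/(1+1823/54220) = 8177/10000 ≈ 0.817700

1 1 9681/10000
2 2 9489/10000
3 3 583/625
4 4 1119/1250
5 5 8593/10000
6 6 8177/10000
DF(5y) = 8593/10000 ≈ 0.859300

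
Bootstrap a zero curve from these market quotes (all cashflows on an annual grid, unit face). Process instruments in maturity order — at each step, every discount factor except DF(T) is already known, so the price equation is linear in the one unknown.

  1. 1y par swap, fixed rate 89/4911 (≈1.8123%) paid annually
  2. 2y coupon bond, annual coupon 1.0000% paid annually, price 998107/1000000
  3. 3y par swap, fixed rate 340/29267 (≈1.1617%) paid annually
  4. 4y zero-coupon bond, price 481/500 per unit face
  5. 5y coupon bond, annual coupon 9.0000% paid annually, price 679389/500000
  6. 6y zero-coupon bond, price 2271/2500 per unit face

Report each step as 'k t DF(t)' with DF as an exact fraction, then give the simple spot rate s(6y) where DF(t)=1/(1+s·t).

step 1 [1y] swap r/1=89/4911: DF=(1 − 89/4911·(0))/(1+89/4911) = 4911/5000 ≈ 0.982200
step 2 [2y] bond c/1=1/100: DF=(998107/1000000 − 1/100·(0.982200))/(1+1/100) = 1957/2000 ≈ 0.978500
step 3 [3y] swap r/1=340/29267: DF=(1 − 340/29267·(0.982200+0.978500))/(1+340/29267) = 483/500 ≈ 0.966000
step 4 [4y] zero: DF = P = 481/500 ≈ 0.962000
step 5 [5y] bond c/1=9/100: DF=(679389/500000 − 9/100·(0.982200+0.978500+0.966000+0.962000))/(1+9/100) = 1851/2000 ≈ 0.925500
step 6 [6y] zero: DF = P = 2271/2500 ≈ 0.908400

1 1 4911/5000
2 2 1957/2000
3 3 483/500
4 4 481/500
5 5 1851/2000
6 6 2271/2500
s(6y) = (1/(2271/2500) − 1)/(6) = 229/13626 ≈ 1.6806%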